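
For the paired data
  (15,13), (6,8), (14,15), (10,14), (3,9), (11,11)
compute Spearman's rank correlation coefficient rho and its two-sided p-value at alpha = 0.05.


Step 1: Rank x and y separately (midranks; no ties here).
rank(x): 15->6, 6->2, 14->5, 10->3, 3->1, 11->4
rank(y): 13->4, 8->1, 15->6, 14->5, 9->2, 11->3
Step 2: d_i = R_x(i) - R_y(i); compute d_i^2.
  (6-4)^2=4, (2-1)^2=1, (5-6)^2=1, (3-5)^2=4, (1-2)^2=1, (4-3)^2=1
sum(d^2) = 12.
Step 3: rho = 1 - 6*12 / (6*(6^2 - 1)) = 1 - 72/210 = 0.657143.
Step 4: Under H0, t = rho * sqrt((n-2)/(1-rho^2)) = 1.7436 ~ t(4).
Step 5: Two-sided p-value from the t-distribution with 4 df = 0.156175.
Step 6: alpha = 0.05. fail to reject H0.

rho = 0.6571, p = 0.156175, fail to reject H0 at alpha = 0.05.


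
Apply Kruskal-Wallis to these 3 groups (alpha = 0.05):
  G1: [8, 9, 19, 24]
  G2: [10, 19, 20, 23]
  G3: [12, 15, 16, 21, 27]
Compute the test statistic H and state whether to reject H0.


Step 1: Combine all N = 13 observations and assign midranks.
sorted (value, group, rank): (8,G1,1), (9,G1,2), (10,G2,3), (12,G3,4), (15,G3,5), (16,G3,6), (19,G1,7.5), (19,G2,7.5), (20,G2,9), (21,G3,10), (23,G2,11), (24,G1,12), (27,G3,13)
Step 2: Sum ranks within each group.
R_1 = 22.5 (n_1 = 4)
R_2 = 30.5 (n_2 = 4)
R_3 = 38 (n_3 = 5)
Step 3: H = 12/(N(N+1)) * sum(R_i^2/n_i) - 3(N+1)
     = 12/(13*14) * (22.5^2/4 + 30.5^2/4 + 38^2/5) - 3*14
     = 0.065934 * 647.925 - 42
     = 0.720330.
Step 4: Ties present; correction factor C = 1 - 6/(13^3 - 13) = 0.997253. Corrected H = 0.720330 / 0.997253 = 0.722314.
Step 5: Under H0, H ~ chi^2(2); p-value = 0.696870.
Step 6: alpha = 0.05. fail to reject H0.

H = 0.7223, df = 2, p = 0.696870, fail to reject H0.


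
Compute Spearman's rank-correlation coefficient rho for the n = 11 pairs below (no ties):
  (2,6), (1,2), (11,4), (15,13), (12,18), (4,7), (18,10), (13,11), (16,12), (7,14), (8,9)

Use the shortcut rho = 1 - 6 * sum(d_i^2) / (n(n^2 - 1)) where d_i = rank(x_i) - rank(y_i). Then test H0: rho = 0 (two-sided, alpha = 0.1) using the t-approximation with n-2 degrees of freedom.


Step 1: Rank x and y separately (midranks; no ties here).
rank(x): 2->2, 1->1, 11->6, 15->9, 12->7, 4->3, 18->11, 13->8, 16->10, 7->4, 8->5
rank(y): 6->3, 2->1, 4->2, 13->9, 18->11, 7->4, 10->6, 11->7, 12->8, 14->10, 9->5
Step 2: d_i = R_x(i) - R_y(i); compute d_i^2.
  (2-3)^2=1, (1-1)^2=0, (6-2)^2=16, (9-9)^2=0, (7-11)^2=16, (3-4)^2=1, (11-6)^2=25, (8-7)^2=1, (10-8)^2=4, (4-10)^2=36, (5-5)^2=0
sum(d^2) = 100.
Step 3: rho = 1 - 6*100 / (11*(11^2 - 1)) = 1 - 600/1320 = 0.545455.
Step 4: Under H0, t = rho * sqrt((n-2)/(1-rho^2)) = 1.9524 ~ t(9).
Step 5: Two-sided p-value from the t-distribution with 9 df = 0.082651.
Step 6: alpha = 0.1. reject H0.

rho = 0.5455, p = 0.082651, reject H0 at alpha = 0.1.


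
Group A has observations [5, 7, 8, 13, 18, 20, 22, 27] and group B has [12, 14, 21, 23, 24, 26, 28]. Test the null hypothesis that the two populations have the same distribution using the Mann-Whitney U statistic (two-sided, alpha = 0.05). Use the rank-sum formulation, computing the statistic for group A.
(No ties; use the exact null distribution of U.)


Step 1: Combine and sort all 15 observations; assign midranks.
sorted (value, group): (5,X), (7,X), (8,X), (12,Y), (13,X), (14,Y), (18,X), (20,X), (21,Y), (22,X), (23,Y), (24,Y), (26,Y), (27,X), (28,Y)
ranks: 5->1, 7->2, 8->3, 12->4, 13->5, 14->6, 18->7, 20->8, 21->9, 22->10, 23->11, 24->12, 26->13, 27->14, 28->15
Step 2: Rank sum for X: R1 = 1 + 2 + 3 + 5 + 7 + 8 + 10 + 14 = 50.
Step 3: U_X = R1 - n1(n1+1)/2 = 50 - 8*9/2 = 50 - 36 = 14.
       U_Y = n1*n2 - U_X = 56 - 14 = 42.
Step 4: No ties, so the exact null distribution of U (based on enumerating the C(15,8) = 6435 equally likely rank assignments) gives the two-sided p-value.
Step 5: p-value = 0.120591; compare to alpha = 0.05. fail to reject H0.

U_X = 14, p = 0.120591, fail to reject H0 at alpha = 0.05.


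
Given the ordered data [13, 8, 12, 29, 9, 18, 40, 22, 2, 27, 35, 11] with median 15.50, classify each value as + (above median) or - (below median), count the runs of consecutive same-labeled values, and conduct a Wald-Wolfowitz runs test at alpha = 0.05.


Step 1: Compute median = 15.50; label A = above, B = below.
Labels in order: BBBABAAABAAB  (n_A = 6, n_B = 6)
Step 2: Count runs R = 7.
Step 3: Under H0 (random ordering), E[R] = 2*n_A*n_B/(n_A+n_B) + 1 = 2*6*6/12 + 1 = 7.0000.
        Var[R] = 2*n_A*n_B*(2*n_A*n_B - n_A - n_B) / ((n_A+n_B)^2 * (n_A+n_B-1)) = 4320/1584 = 2.7273.
        SD[R] = 1.6514.
Step 4: R = E[R], so z = 0 with no continuity correction.
Step 5: Two-sided p-value via normal approximation = 2*(1 - Phi(|z|)) = 1.000000.
Step 6: alpha = 0.05. fail to reject H0.

R = 7, z = 0.0000, p = 1.000000, fail to reject H0.


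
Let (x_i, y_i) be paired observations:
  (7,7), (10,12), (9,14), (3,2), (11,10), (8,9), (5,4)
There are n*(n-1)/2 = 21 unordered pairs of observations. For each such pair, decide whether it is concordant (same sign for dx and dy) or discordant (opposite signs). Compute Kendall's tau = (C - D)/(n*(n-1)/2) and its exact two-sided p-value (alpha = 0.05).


Step 1: Enumerate the 21 unordered pairs (i,j) with i<j and classify each by sign(x_j-x_i) * sign(y_j-y_i).
  (1,2):dx=+3,dy=+5->C; (1,3):dx=+2,dy=+7->C; (1,4):dx=-4,dy=-5->C; (1,5):dx=+4,dy=+3->C
  (1,6):dx=+1,dy=+2->C; (1,7):dx=-2,dy=-3->C; (2,3):dx=-1,dy=+2->D; (2,4):dx=-7,dy=-10->C
  (2,5):dx=+1,dy=-2->D; (2,6):dx=-2,dy=-3->C; (2,7):dx=-5,dy=-8->C; (3,4):dx=-6,dy=-12->C
  (3,5):dx=+2,dy=-4->D; (3,6):dx=-1,dy=-5->C; (3,7):dx=-4,dy=-10->C; (4,5):dx=+8,dy=+8->C
  (4,6):dx=+5,dy=+7->C; (4,7):dx=+2,dy=+2->C; (5,6):dx=-3,dy=-1->C; (5,7):dx=-6,dy=-6->C
  (6,7):dx=-3,dy=-5->C
Step 2: C = 18, D = 3, total pairs = 21.
Step 3: tau = (C - D)/(n(n-1)/2) = (18 - 3)/21 = 0.714286.
Step 4: Exact two-sided p-value (enumerate n! = 5040 permutations of y under H0): p = 0.030159.
Step 5: alpha = 0.05. reject H0.

tau_b = 0.7143 (C=18, D=3), p = 0.030159, reject H0.


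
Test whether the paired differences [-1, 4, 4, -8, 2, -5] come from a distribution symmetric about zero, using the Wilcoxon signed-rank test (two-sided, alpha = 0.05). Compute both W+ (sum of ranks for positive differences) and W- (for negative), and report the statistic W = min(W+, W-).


Step 1: Drop any zero differences (none here) and take |d_i|.
|d| = [1, 4, 4, 8, 2, 5]
Step 2: Midrank |d_i| (ties get averaged ranks).
ranks: |1|->1, |4|->3.5, |4|->3.5, |8|->6, |2|->2, |5|->5
Step 3: Attach original signs; sum ranks with positive sign and with negative sign.
W+ = 3.5 + 3.5 + 2 = 9
W- = 1 + 6 + 5 = 12
(Check: W+ + W- = 21 should equal n(n+1)/2 = 21.)
Step 4: Test statistic W = min(W+, W-) = 9.
Step 5: Ties in |d|, so use the tie-corrected normal approximation.
        E[W] = n(n+1)/4 = 6*7/4 = 10.5.
        Tie groups: |d|=4 (t=2); sum(t^3 - t) = 6.
        Var[W] = n(n+1)(2n+1)/24 - sum(t^3-t)/48 = 546/24 - 6/48 = 22.625.
        z = (W - E[W]) / sqrt(Var[W]) = (9 - 10.5) / 4.7566 = -0.3154.
        Two-sided p = 2*Phi(z) = 0.752494.
Step 6: alpha = 0.05. fail to reject H0.

W+ = 9, W- = 12, W = min = 9, p = 0.752494, fail to reject H0.


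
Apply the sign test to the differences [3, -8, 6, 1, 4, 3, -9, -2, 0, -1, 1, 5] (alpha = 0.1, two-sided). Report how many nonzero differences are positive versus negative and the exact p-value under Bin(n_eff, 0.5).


Step 1: Discard zero differences. Original n = 12; n_eff = number of nonzero differences = 11.
Nonzero differences (with sign): +3, -8, +6, +1, +4, +3, -9, -2, -1, +1, +5
Step 2: Count signs: positive = 7, negative = 4.
Step 3: Under H0: P(positive) = 0.5, so the number of positives S ~ Bin(11, 0.5).
Step 4: Two-sided exact p-value = sum of Bin(11,0.5) probabilities at or below the observed probability = 0.548828.
Step 5: alpha = 0.1. fail to reject H0.

n_eff = 11, pos = 7, neg = 4, p = 0.548828, fail to reject H0.


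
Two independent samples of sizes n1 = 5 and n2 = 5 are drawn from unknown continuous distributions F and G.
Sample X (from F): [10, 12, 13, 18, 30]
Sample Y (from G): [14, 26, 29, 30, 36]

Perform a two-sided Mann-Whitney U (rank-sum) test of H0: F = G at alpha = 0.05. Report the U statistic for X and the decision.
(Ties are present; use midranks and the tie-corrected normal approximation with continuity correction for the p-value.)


Step 1: Combine and sort all 10 observations; assign midranks.
sorted (value, group): (10,X), (12,X), (13,X), (14,Y), (18,X), (26,Y), (29,Y), (30,X), (30,Y), (36,Y)
ranks: 10->1, 12->2, 13->3, 14->4, 18->5, 26->6, 29->7, 30->8.5, 30->8.5, 36->10
Step 2: Rank sum for X: R1 = 1 + 2 + 3 + 5 + 8.5 = 19.5.
Step 3: U_X = R1 - n1(n1+1)/2 = 19.5 - 5*6/2 = 19.5 - 15 = 4.5.
       U_Y = n1*n2 - U_X = 25 - 4.5 = 20.5.
Step 4: Ties are present, so use the tie-corrected normal approximation (with continuity correction) for the p-value.
Step 5: p-value = 0.116074; compare to alpha = 0.05. fail to reject H0.

U_X = 4.5, p = 0.116074, fail to reject H0 at alpha = 0.05.


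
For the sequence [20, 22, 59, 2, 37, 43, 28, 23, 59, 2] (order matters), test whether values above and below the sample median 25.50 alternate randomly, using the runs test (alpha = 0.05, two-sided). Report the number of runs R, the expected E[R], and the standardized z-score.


Step 1: Compute median = 25.50; label A = above, B = below.
Labels in order: BBABAAABAB  (n_A = 5, n_B = 5)
Step 2: Count runs R = 7.
Step 3: Under H0 (random ordering), E[R] = 2*n_A*n_B/(n_A+n_B) + 1 = 2*5*5/10 + 1 = 6.0000.
        Var[R] = 2*n_A*n_B*(2*n_A*n_B - n_A - n_B) / ((n_A+n_B)^2 * (n_A+n_B-1)) = 2000/900 = 2.2222.
        SD[R] = 1.4907.
Step 4: Continuity-corrected z = (R - 0.5 - E[R]) / SD[R] = (7 - 0.5 - 6.0000) / 1.4907 = 0.3354.
Step 5: Two-sided p-value via normal approximation = 2*(1 - Phi(|z|)) = 0.737316.
Step 6: alpha = 0.05. fail to reject H0.

R = 7, z = 0.3354, p = 0.737316, fail to reject H0.


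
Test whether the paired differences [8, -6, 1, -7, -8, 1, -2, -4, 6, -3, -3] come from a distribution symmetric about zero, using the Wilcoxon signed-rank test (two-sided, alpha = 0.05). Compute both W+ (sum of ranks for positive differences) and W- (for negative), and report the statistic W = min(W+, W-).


Step 1: Drop any zero differences (none here) and take |d_i|.
|d| = [8, 6, 1, 7, 8, 1, 2, 4, 6, 3, 3]
Step 2: Midrank |d_i| (ties get averaged ranks).
ranks: |8|->10.5, |6|->7.5, |1|->1.5, |7|->9, |8|->10.5, |1|->1.5, |2|->3, |4|->6, |6|->7.5, |3|->4.5, |3|->4.5
Step 3: Attach original signs; sum ranks with positive sign and with negative sign.
W+ = 10.5 + 1.5 + 1.5 + 7.5 = 21
W- = 7.5 + 9 + 10.5 + 3 + 6 + 4.5 + 4.5 = 45
(Check: W+ + W- = 66 should equal n(n+1)/2 = 66.)
Step 4: Test statistic W = min(W+, W-) = 21.
Step 5: Ties in |d|, so use the tie-corrected normal approximation.
        E[W] = n(n+1)/4 = 11*12/4 = 33.
        Tie groups: |d|=1 (t=2), |d|=3 (t=2), |d|=6 (t=2), |d|=8 (t=2); sum(t^3 - t) = 24.
        Var[W] = n(n+1)(2n+1)/24 - sum(t^3-t)/48 = 3036/24 - 24/48 = 126.
        z = (W - E[W]) / sqrt(Var[W]) = (21 - 33) / 11.2250 = -1.0690.
        Two-sided p = 2*Phi(z) = 0.285049.
Step 6: alpha = 0.05. fail to reject H0.

W+ = 21, W- = 45, W = min = 21, p = 0.285049, fail to reject H0.


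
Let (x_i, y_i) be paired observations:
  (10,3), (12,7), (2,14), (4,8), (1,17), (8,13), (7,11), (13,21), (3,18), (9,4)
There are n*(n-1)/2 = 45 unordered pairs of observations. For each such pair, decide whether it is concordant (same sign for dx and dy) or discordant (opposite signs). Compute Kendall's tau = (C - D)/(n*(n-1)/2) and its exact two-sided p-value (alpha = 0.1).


Step 1: Enumerate the 45 unordered pairs (i,j) with i<j and classify each by sign(x_j-x_i) * sign(y_j-y_i).
  (1,2):dx=+2,dy=+4->C; (1,3):dx=-8,dy=+11->D; (1,4):dx=-6,dy=+5->D; (1,5):dx=-9,dy=+14->D
  (1,6):dx=-2,dy=+10->D; (1,7):dx=-3,dy=+8->D; (1,8):dx=+3,dy=+18->C; (1,9):dx=-7,dy=+15->D
  (1,10):dx=-1,dy=+1->D; (2,3):dx=-10,dy=+7->D; (2,4):dx=-8,dy=+1->D; (2,5):dx=-11,dy=+10->D
  (2,6):dx=-4,dy=+6->D; (2,7):dx=-5,dy=+4->D; (2,8):dx=+1,dy=+14->C; (2,9):dx=-9,dy=+11->D
  (2,10):dx=-3,dy=-3->C; (3,4):dx=+2,dy=-6->D; (3,5):dx=-1,dy=+3->D; (3,6):dx=+6,dy=-1->D
  (3,7):dx=+5,dy=-3->D; (3,8):dx=+11,dy=+7->C; (3,9):dx=+1,dy=+4->C; (3,10):dx=+7,dy=-10->D
  (4,5):dx=-3,dy=+9->D; (4,6):dx=+4,dy=+5->C; (4,7):dx=+3,dy=+3->C; (4,8):dx=+9,dy=+13->C
  (4,9):dx=-1,dy=+10->D; (4,10):dx=+5,dy=-4->D; (5,6):dx=+7,dy=-4->D; (5,7):dx=+6,dy=-6->D
  (5,8):dx=+12,dy=+4->C; (5,9):dx=+2,dy=+1->C; (5,10):dx=+8,dy=-13->D; (6,7):dx=-1,dy=-2->C
  (6,8):dx=+5,dy=+8->C; (6,9):dx=-5,dy=+5->D; (6,10):dx=+1,dy=-9->D; (7,8):dx=+6,dy=+10->C
  (7,9):dx=-4,dy=+7->D; (7,10):dx=+2,dy=-7->D; (8,9):dx=-10,dy=-3->C; (8,10):dx=-4,dy=-17->C
  (9,10):dx=+6,dy=-14->D
Step 2: C = 16, D = 29, total pairs = 45.
Step 3: tau = (C - D)/(n(n-1)/2) = (16 - 29)/45 = -0.288889.
Step 4: Exact two-sided p-value (enumerate n! = 3628800 permutations of y under H0): p = 0.291248.
Step 5: alpha = 0.1. fail to reject H0.

tau_b = -0.2889 (C=16, D=29), p = 0.291248, fail to reject H0.


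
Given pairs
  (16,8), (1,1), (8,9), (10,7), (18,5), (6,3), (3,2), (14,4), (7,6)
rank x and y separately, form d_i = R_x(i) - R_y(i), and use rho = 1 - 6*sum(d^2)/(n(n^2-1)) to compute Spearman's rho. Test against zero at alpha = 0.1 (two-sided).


Step 1: Rank x and y separately (midranks; no ties here).
rank(x): 16->8, 1->1, 8->5, 10->6, 18->9, 6->3, 3->2, 14->7, 7->4
rank(y): 8->8, 1->1, 9->9, 7->7, 5->5, 3->3, 2->2, 4->4, 6->6
Step 2: d_i = R_x(i) - R_y(i); compute d_i^2.
  (8-8)^2=0, (1-1)^2=0, (5-9)^2=16, (6-7)^2=1, (9-5)^2=16, (3-3)^2=0, (2-2)^2=0, (7-4)^2=9, (4-6)^2=4
sum(d^2) = 46.
Step 3: rho = 1 - 6*46 / (9*(9^2 - 1)) = 1 - 276/720 = 0.616667.
Step 4: Under H0, t = rho * sqrt((n-2)/(1-rho^2)) = 2.0725 ~ t(7).
Step 5: Two-sided p-value from the t-distribution with 7 df = 0.076929.
Step 6: alpha = 0.1. reject H0.

rho = 0.6167, p = 0.076929, reject H0 at alpha = 0.1.


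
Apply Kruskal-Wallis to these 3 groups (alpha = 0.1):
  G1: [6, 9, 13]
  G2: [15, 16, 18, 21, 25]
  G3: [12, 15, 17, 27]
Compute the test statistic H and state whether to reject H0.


Step 1: Combine all N = 12 observations and assign midranks.
sorted (value, group, rank): (6,G1,1), (9,G1,2), (12,G3,3), (13,G1,4), (15,G2,5.5), (15,G3,5.5), (16,G2,7), (17,G3,8), (18,G2,9), (21,G2,10), (25,G2,11), (27,G3,12)
Step 2: Sum ranks within each group.
R_1 = 7 (n_1 = 3)
R_2 = 42.5 (n_2 = 5)
R_3 = 28.5 (n_3 = 4)
Step 3: H = 12/(N(N+1)) * sum(R_i^2/n_i) - 3(N+1)
     = 12/(12*13) * (7^2/3 + 42.5^2/5 + 28.5^2/4) - 3*13
     = 0.076923 * 580.646 - 39
     = 5.665064.
Step 4: Ties present; correction factor C = 1 - 6/(12^3 - 12) = 0.996503. Corrected H = 5.665064 / 0.996503 = 5.684942.
Step 5: Under H0, H ~ chi^2(2); p-value = 0.058281.
Step 6: alpha = 0.1. reject H0.

H = 5.6849, df = 2, p = 0.058281, reject H0.


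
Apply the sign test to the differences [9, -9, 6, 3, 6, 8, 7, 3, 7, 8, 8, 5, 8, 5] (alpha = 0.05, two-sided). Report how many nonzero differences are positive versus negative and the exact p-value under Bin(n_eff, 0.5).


Step 1: Discard zero differences. Original n = 14; n_eff = number of nonzero differences = 14.
Nonzero differences (with sign): +9, -9, +6, +3, +6, +8, +7, +3, +7, +8, +8, +5, +8, +5
Step 2: Count signs: positive = 13, negative = 1.
Step 3: Under H0: P(positive) = 0.5, so the number of positives S ~ Bin(14, 0.5).
Step 4: Two-sided exact p-value = sum of Bin(14,0.5) probabilities at or below the observed probability = 0.001831.
Step 5: alpha = 0.05. reject H0.

n_eff = 14, pos = 13, neg = 1, p = 0.001831, reject H0.


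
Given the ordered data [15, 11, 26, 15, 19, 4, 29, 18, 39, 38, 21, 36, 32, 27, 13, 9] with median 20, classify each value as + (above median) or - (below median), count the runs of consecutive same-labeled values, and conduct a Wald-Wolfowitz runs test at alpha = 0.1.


Step 1: Compute median = 20; label A = above, B = below.
Labels in order: BBABBBABAAAAAABB  (n_A = 8, n_B = 8)
Step 2: Count runs R = 7.
Step 3: Under H0 (random ordering), E[R] = 2*n_A*n_B/(n_A+n_B) + 1 = 2*8*8/16 + 1 = 9.0000.
        Var[R] = 2*n_A*n_B*(2*n_A*n_B - n_A - n_B) / ((n_A+n_B)^2 * (n_A+n_B-1)) = 14336/3840 = 3.7333.
        SD[R] = 1.9322.
Step 4: Continuity-corrected z = (R + 0.5 - E[R]) / SD[R] = (7 + 0.5 - 9.0000) / 1.9322 = -0.7763.
Step 5: Two-sided p-value via normal approximation = 2*(1 - Phi(|z|)) = 0.437558.
Step 6: alpha = 0.1. fail to reject H0.

R = 7, z = -0.7763, p = 0.437558, fail to reject H0.


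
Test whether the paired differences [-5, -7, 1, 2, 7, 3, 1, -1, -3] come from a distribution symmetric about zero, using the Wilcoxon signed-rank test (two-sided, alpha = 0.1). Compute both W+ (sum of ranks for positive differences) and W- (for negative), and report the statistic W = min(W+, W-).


Step 1: Drop any zero differences (none here) and take |d_i|.
|d| = [5, 7, 1, 2, 7, 3, 1, 1, 3]
Step 2: Midrank |d_i| (ties get averaged ranks).
ranks: |5|->7, |7|->8.5, |1|->2, |2|->4, |7|->8.5, |3|->5.5, |1|->2, |1|->2, |3|->5.5
Step 3: Attach original signs; sum ranks with positive sign and with negative sign.
W+ = 2 + 4 + 8.5 + 5.5 + 2 = 22
W- = 7 + 8.5 + 2 + 5.5 = 23
(Check: W+ + W- = 45 should equal n(n+1)/2 = 45.)
Step 4: Test statistic W = min(W+, W-) = 22.
Step 5: Ties in |d|, so use the tie-corrected normal approximation.
        E[W] = n(n+1)/4 = 9*10/4 = 22.5.
        Tie groups: |d|=1 (t=3), |d|=3 (t=2), |d|=7 (t=2); sum(t^3 - t) = 36.
        Var[W] = n(n+1)(2n+1)/24 - sum(t^3-t)/48 = 1710/24 - 36/48 = 70.5.
        z = (W - E[W]) / sqrt(Var[W]) = (22 - 22.5) / 8.3964 = -0.0595.
        Two-sided p = 2*Phi(z) = 0.952515.
Step 6: alpha = 0.1. fail to reject H0.

W+ = 22, W- = 23, W = min = 22, p = 0.952515, fail to reject H0.


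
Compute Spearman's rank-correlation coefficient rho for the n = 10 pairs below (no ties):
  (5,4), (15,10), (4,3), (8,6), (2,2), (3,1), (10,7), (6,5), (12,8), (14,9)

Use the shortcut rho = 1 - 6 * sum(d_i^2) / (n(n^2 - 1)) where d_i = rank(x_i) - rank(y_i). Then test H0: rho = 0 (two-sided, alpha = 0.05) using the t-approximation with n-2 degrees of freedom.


Step 1: Rank x and y separately (midranks; no ties here).
rank(x): 5->4, 15->10, 4->3, 8->6, 2->1, 3->2, 10->7, 6->5, 12->8, 14->9
rank(y): 4->4, 10->10, 3->3, 6->6, 2->2, 1->1, 7->7, 5->5, 8->8, 9->9
Step 2: d_i = R_x(i) - R_y(i); compute d_i^2.
  (4-4)^2=0, (10-10)^2=0, (3-3)^2=0, (6-6)^2=0, (1-2)^2=1, (2-1)^2=1, (7-7)^2=0, (5-5)^2=0, (8-8)^2=0, (9-9)^2=0
sum(d^2) = 2.
Step 3: rho = 1 - 6*2 / (10*(10^2 - 1)) = 1 - 12/990 = 0.987879.
Step 4: Under H0, t = rho * sqrt((n-2)/(1-rho^2)) = 18.0003 ~ t(8).
Step 5: Two-sided p-value from the t-distribution with 8 df = 0.000000.
Step 6: alpha = 0.05. reject H0.

rho = 0.9879, p = 0.000000, reject H0 at alpha = 0.05.


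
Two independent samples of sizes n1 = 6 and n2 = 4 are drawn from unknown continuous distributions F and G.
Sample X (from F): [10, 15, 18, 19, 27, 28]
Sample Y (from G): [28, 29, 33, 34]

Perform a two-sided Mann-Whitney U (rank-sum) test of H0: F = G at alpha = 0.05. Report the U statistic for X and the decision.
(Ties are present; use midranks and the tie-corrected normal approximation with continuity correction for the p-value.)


Step 1: Combine and sort all 10 observations; assign midranks.
sorted (value, group): (10,X), (15,X), (18,X), (19,X), (27,X), (28,X), (28,Y), (29,Y), (33,Y), (34,Y)
ranks: 10->1, 15->2, 18->3, 19->4, 27->5, 28->6.5, 28->6.5, 29->8, 33->9, 34->10
Step 2: Rank sum for X: R1 = 1 + 2 + 3 + 4 + 5 + 6.5 = 21.5.
Step 3: U_X = R1 - n1(n1+1)/2 = 21.5 - 6*7/2 = 21.5 - 21 = 0.5.
       U_Y = n1*n2 - U_X = 24 - 0.5 = 23.5.
Step 4: Ties are present, so use the tie-corrected normal approximation (with continuity correction) for the p-value.
Step 5: p-value = 0.018655; compare to alpha = 0.05. reject H0.

U_X = 0.5, p = 0.018655, reject H0 at alpha = 0.05.


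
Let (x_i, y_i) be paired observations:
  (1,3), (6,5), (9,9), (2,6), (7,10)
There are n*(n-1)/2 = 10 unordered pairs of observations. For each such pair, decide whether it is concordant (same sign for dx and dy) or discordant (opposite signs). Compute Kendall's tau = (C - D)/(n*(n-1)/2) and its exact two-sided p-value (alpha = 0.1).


Step 1: Enumerate the 10 unordered pairs (i,j) with i<j and classify each by sign(x_j-x_i) * sign(y_j-y_i).
  (1,2):dx=+5,dy=+2->C; (1,3):dx=+8,dy=+6->C; (1,4):dx=+1,dy=+3->C; (1,5):dx=+6,dy=+7->C
  (2,3):dx=+3,dy=+4->C; (2,4):dx=-4,dy=+1->D; (2,5):dx=+1,dy=+5->C; (3,4):dx=-7,dy=-3->C
  (3,5):dx=-2,dy=+1->D; (4,5):dx=+5,dy=+4->C
Step 2: C = 8, D = 2, total pairs = 10.
Step 3: tau = (C - D)/(n(n-1)/2) = (8 - 2)/10 = 0.600000.
Step 4: Exact two-sided p-value (enumerate n! = 120 permutations of y under H0): p = 0.233333.
Step 5: alpha = 0.1. fail to reject H0.

tau_b = 0.6000 (C=8, D=2), p = 0.233333, fail to reject H0.


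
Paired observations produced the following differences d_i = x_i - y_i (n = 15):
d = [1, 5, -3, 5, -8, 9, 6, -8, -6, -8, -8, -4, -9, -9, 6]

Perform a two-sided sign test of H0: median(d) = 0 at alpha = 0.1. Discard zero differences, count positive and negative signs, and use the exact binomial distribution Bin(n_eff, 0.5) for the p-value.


Step 1: Discard zero differences. Original n = 15; n_eff = number of nonzero differences = 15.
Nonzero differences (with sign): +1, +5, -3, +5, -8, +9, +6, -8, -6, -8, -8, -4, -9, -9, +6
Step 2: Count signs: positive = 6, negative = 9.
Step 3: Under H0: P(positive) = 0.5, so the number of positives S ~ Bin(15, 0.5).
Step 4: Two-sided exact p-value = sum of Bin(15,0.5) probabilities at or below the observed probability = 0.607239.
Step 5: alpha = 0.1. fail to reject H0.

n_eff = 15, pos = 6, neg = 9, p = 0.607239, fail to reject H0.


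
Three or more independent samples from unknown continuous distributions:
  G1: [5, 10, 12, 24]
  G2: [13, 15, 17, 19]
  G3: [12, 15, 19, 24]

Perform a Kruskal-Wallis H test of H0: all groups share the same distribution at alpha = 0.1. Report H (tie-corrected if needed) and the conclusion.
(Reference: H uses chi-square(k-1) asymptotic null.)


Step 1: Combine all N = 12 observations and assign midranks.
sorted (value, group, rank): (5,G1,1), (10,G1,2), (12,G1,3.5), (12,G3,3.5), (13,G2,5), (15,G2,6.5), (15,G3,6.5), (17,G2,8), (19,G2,9.5), (19,G3,9.5), (24,G1,11.5), (24,G3,11.5)
Step 2: Sum ranks within each group.
R_1 = 18 (n_1 = 4)
R_2 = 29 (n_2 = 4)
R_3 = 31 (n_3 = 4)
Step 3: H = 12/(N(N+1)) * sum(R_i^2/n_i) - 3(N+1)
     = 12/(12*13) * (18^2/4 + 29^2/4 + 31^2/4) - 3*13
     = 0.076923 * 531.5 - 39
     = 1.884615.
Step 4: Ties present; correction factor C = 1 - 24/(12^3 - 12) = 0.986014. Corrected H = 1.884615 / 0.986014 = 1.911348.
Step 5: Under H0, H ~ chi^2(2); p-value = 0.384553.
Step 6: alpha = 0.1. fail to reject H0.

H = 1.9113, df = 2, p = 0.384553, fail to reject H0.


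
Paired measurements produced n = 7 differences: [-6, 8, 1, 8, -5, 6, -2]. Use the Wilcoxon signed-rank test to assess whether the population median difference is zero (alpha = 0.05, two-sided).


Step 1: Drop any zero differences (none here) and take |d_i|.
|d| = [6, 8, 1, 8, 5, 6, 2]
Step 2: Midrank |d_i| (ties get averaged ranks).
ranks: |6|->4.5, |8|->6.5, |1|->1, |8|->6.5, |5|->3, |6|->4.5, |2|->2
Step 3: Attach original signs; sum ranks with positive sign and with negative sign.
W+ = 6.5 + 1 + 6.5 + 4.5 = 18.5
W- = 4.5 + 3 + 2 = 9.5
(Check: W+ + W- = 28 should equal n(n+1)/2 = 28.)
Step 4: Test statistic W = min(W+, W-) = 9.5.
Step 5: Ties in |d|, so use the tie-corrected normal approximation.
        E[W] = n(n+1)/4 = 7*8/4 = 14.
        Tie groups: |d|=6 (t=2), |d|=8 (t=2); sum(t^3 - t) = 12.
        Var[W] = n(n+1)(2n+1)/24 - sum(t^3-t)/48 = 840/24 - 12/48 = 34.75.
        z = (W - E[W]) / sqrt(Var[W]) = (9.5 - 14) / 5.8949 = -0.7634.
        Two-sided p = 2*Phi(z) = 0.445243.
Step 6: alpha = 0.05. fail to reject H0.

W+ = 18.5, W- = 9.5, W = min = 9.5, p = 0.445243, fail to reject H0.


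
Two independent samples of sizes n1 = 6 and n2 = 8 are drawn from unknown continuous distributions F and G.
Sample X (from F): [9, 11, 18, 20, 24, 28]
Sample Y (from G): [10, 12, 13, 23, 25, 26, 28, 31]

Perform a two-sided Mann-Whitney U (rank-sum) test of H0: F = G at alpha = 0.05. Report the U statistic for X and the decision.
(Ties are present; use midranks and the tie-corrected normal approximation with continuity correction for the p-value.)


Step 1: Combine and sort all 14 observations; assign midranks.
sorted (value, group): (9,X), (10,Y), (11,X), (12,Y), (13,Y), (18,X), (20,X), (23,Y), (24,X), (25,Y), (26,Y), (28,X), (28,Y), (31,Y)
ranks: 9->1, 10->2, 11->3, 12->4, 13->5, 18->6, 20->7, 23->8, 24->9, 25->10, 26->11, 28->12.5, 28->12.5, 31->14
Step 2: Rank sum for X: R1 = 1 + 3 + 6 + 7 + 9 + 12.5 = 38.5.
Step 3: U_X = R1 - n1(n1+1)/2 = 38.5 - 6*7/2 = 38.5 - 21 = 17.5.
       U_Y = n1*n2 - U_X = 48 - 17.5 = 30.5.
Step 4: Ties are present, so use the tie-corrected normal approximation (with continuity correction) for the p-value.
Step 5: p-value = 0.438074; compare to alpha = 0.05. fail to reject H0.

U_X = 17.5, p = 0.438074, fail to reject H0 at alpha = 0.05.


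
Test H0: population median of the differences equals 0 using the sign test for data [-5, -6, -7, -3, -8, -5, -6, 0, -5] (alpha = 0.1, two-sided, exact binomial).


Step 1: Discard zero differences. Original n = 9; n_eff = number of nonzero differences = 8.
Nonzero differences (with sign): -5, -6, -7, -3, -8, -5, -6, -5
Step 2: Count signs: positive = 0, negative = 8.
Step 3: Under H0: P(positive) = 0.5, so the number of positives S ~ Bin(8, 0.5).
Step 4: Two-sided exact p-value = sum of Bin(8,0.5) probabilities at or below the observed probability = 0.007812.
Step 5: alpha = 0.1. reject H0.

n_eff = 8, pos = 0, neg = 8, p = 0.007812, reject H0.


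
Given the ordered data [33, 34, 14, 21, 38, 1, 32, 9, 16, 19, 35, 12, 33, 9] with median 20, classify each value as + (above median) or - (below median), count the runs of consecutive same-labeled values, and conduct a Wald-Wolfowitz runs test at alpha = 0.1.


Step 1: Compute median = 20; label A = above, B = below.
Labels in order: AABAABABBBABAB  (n_A = 7, n_B = 7)
Step 2: Count runs R = 10.
Step 3: Under H0 (random ordering), E[R] = 2*n_A*n_B/(n_A+n_B) + 1 = 2*7*7/14 + 1 = 8.0000.
        Var[R] = 2*n_A*n_B*(2*n_A*n_B - n_A - n_B) / ((n_A+n_B)^2 * (n_A+n_B-1)) = 8232/2548 = 3.2308.
        SD[R] = 1.7974.
Step 4: Continuity-corrected z = (R - 0.5 - E[R]) / SD[R] = (10 - 0.5 - 8.0000) / 1.7974 = 0.8345.
Step 5: Two-sided p-value via normal approximation = 2*(1 - Phi(|z|)) = 0.403986.
Step 6: alpha = 0.1. fail to reject H0.

R = 10, z = 0.8345, p = 0.403986, fail to reject H0.


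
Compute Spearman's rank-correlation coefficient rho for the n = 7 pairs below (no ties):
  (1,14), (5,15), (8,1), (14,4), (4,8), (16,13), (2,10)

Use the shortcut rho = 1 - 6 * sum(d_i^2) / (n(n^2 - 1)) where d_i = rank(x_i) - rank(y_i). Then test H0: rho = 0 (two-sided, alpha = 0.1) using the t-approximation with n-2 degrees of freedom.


Step 1: Rank x and y separately (midranks; no ties here).
rank(x): 1->1, 5->4, 8->5, 14->6, 4->3, 16->7, 2->2
rank(y): 14->6, 15->7, 1->1, 4->2, 8->3, 13->5, 10->4
Step 2: d_i = R_x(i) - R_y(i); compute d_i^2.
  (1-6)^2=25, (4-7)^2=9, (5-1)^2=16, (6-2)^2=16, (3-3)^2=0, (7-5)^2=4, (2-4)^2=4
sum(d^2) = 74.
Step 3: rho = 1 - 6*74 / (7*(7^2 - 1)) = 1 - 444/336 = -0.321429.
Step 4: Under H0, t = rho * sqrt((n-2)/(1-rho^2)) = -0.7590 ~ t(5).
Step 5: Two-sided p-value from the t-distribution with 5 df = 0.482072.
Step 6: alpha = 0.1. fail to reject H0.

rho = -0.3214, p = 0.482072, fail to reject H0 at alpha = 0.1.


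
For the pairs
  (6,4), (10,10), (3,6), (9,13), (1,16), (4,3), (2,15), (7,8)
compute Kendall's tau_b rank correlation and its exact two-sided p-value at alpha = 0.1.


Step 1: Enumerate the 28 unordered pairs (i,j) with i<j and classify each by sign(x_j-x_i) * sign(y_j-y_i).
  (1,2):dx=+4,dy=+6->C; (1,3):dx=-3,dy=+2->D; (1,4):dx=+3,dy=+9->C; (1,5):dx=-5,dy=+12->D
  (1,6):dx=-2,dy=-1->C; (1,7):dx=-4,dy=+11->D; (1,8):dx=+1,dy=+4->C; (2,3):dx=-7,dy=-4->C
  (2,4):dx=-1,dy=+3->D; (2,5):dx=-9,dy=+6->D; (2,6):dx=-6,dy=-7->C; (2,7):dx=-8,dy=+5->D
  (2,8):dx=-3,dy=-2->C; (3,4):dx=+6,dy=+7->C; (3,5):dx=-2,dy=+10->D; (3,6):dx=+1,dy=-3->D
  (3,7):dx=-1,dy=+9->D; (3,8):dx=+4,dy=+2->C; (4,5):dx=-8,dy=+3->D; (4,6):dx=-5,dy=-10->C
  (4,7):dx=-7,dy=+2->D; (4,8):dx=-2,dy=-5->C; (5,6):dx=+3,dy=-13->D; (5,7):dx=+1,dy=-1->D
  (5,8):dx=+6,dy=-8->D; (6,7):dx=-2,dy=+12->D; (6,8):dx=+3,dy=+5->C; (7,8):dx=+5,dy=-7->D
Step 2: C = 12, D = 16, total pairs = 28.
Step 3: tau = (C - D)/(n(n-1)/2) = (12 - 16)/28 = -0.142857.
Step 4: Exact two-sided p-value (enumerate n! = 40320 permutations of y under H0): p = 0.719544.
Step 5: alpha = 0.1. fail to reject H0.

tau_b = -0.1429 (C=12, D=16), p = 0.719544, fail to reject H0.


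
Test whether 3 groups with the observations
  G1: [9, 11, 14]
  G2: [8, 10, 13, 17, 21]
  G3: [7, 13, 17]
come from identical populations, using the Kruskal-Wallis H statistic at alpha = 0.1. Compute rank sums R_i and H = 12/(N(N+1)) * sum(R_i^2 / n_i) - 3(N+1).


Step 1: Combine all N = 11 observations and assign midranks.
sorted (value, group, rank): (7,G3,1), (8,G2,2), (9,G1,3), (10,G2,4), (11,G1,5), (13,G2,6.5), (13,G3,6.5), (14,G1,8), (17,G2,9.5), (17,G3,9.5), (21,G2,11)
Step 2: Sum ranks within each group.
R_1 = 16 (n_1 = 3)
R_2 = 33 (n_2 = 5)
R_3 = 17 (n_3 = 3)
Step 3: H = 12/(N(N+1)) * sum(R_i^2/n_i) - 3(N+1)
     = 12/(11*12) * (16^2/3 + 33^2/5 + 17^2/3) - 3*12
     = 0.090909 * 399.467 - 36
     = 0.315152.
Step 4: Ties present; correction factor C = 1 - 12/(11^3 - 11) = 0.990909. Corrected H = 0.315152 / 0.990909 = 0.318043.
Step 5: Under H0, H ~ chi^2(2); p-value = 0.852978.
Step 6: alpha = 0.1. fail to reject H0.

H = 0.3180, df = 2, p = 0.852978, fail to reject H0.


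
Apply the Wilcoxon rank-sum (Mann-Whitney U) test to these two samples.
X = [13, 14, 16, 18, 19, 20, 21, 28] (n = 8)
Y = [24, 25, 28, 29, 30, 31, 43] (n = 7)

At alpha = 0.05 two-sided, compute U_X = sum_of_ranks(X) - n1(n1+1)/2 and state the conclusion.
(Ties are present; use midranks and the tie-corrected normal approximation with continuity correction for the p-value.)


Step 1: Combine and sort all 15 observations; assign midranks.
sorted (value, group): (13,X), (14,X), (16,X), (18,X), (19,X), (20,X), (21,X), (24,Y), (25,Y), (28,X), (28,Y), (29,Y), (30,Y), (31,Y), (43,Y)
ranks: 13->1, 14->2, 16->3, 18->4, 19->5, 20->6, 21->7, 24->8, 25->9, 28->10.5, 28->10.5, 29->12, 30->13, 31->14, 43->15
Step 2: Rank sum for X: R1 = 1 + 2 + 3 + 4 + 5 + 6 + 7 + 10.5 = 38.5.
Step 3: U_X = R1 - n1(n1+1)/2 = 38.5 - 8*9/2 = 38.5 - 36 = 2.5.
       U_Y = n1*n2 - U_X = 56 - 2.5 = 53.5.
Step 4: Ties are present, so use the tie-corrected normal approximation (with continuity correction) for the p-value.
Step 5: p-value = 0.003782; compare to alpha = 0.05. reject H0.

U_X = 2.5, p = 0.003782, reject H0 at alpha = 0.05.


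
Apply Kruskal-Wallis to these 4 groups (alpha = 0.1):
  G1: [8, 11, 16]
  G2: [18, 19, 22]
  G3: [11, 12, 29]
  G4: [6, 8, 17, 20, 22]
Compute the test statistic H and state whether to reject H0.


Step 1: Combine all N = 14 observations and assign midranks.
sorted (value, group, rank): (6,G4,1), (8,G1,2.5), (8,G4,2.5), (11,G1,4.5), (11,G3,4.5), (12,G3,6), (16,G1,7), (17,G4,8), (18,G2,9), (19,G2,10), (20,G4,11), (22,G2,12.5), (22,G4,12.5), (29,G3,14)
Step 2: Sum ranks within each group.
R_1 = 14 (n_1 = 3)
R_2 = 31.5 (n_2 = 3)
R_3 = 24.5 (n_3 = 3)
R_4 = 35 (n_4 = 5)
Step 3: H = 12/(N(N+1)) * sum(R_i^2/n_i) - 3(N+1)
     = 12/(14*15) * (14^2/3 + 31.5^2/3 + 24.5^2/3 + 35^2/5) - 3*15
     = 0.057143 * 841.167 - 45
     = 3.066667.
Step 4: Ties present; correction factor C = 1 - 18/(14^3 - 14) = 0.993407. Corrected H = 3.066667 / 0.993407 = 3.087021.
Step 5: Under H0, H ~ chi^2(3); p-value = 0.378402.
Step 6: alpha = 0.1. fail to reject H0.

H = 3.0870, df = 3, p = 0.378402, fail to reject H0.


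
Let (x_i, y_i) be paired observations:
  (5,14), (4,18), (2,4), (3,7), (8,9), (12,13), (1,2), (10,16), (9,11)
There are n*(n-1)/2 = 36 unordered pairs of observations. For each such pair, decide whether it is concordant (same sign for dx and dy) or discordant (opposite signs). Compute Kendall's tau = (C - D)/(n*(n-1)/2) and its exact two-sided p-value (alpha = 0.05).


Step 1: Enumerate the 36 unordered pairs (i,j) with i<j and classify each by sign(x_j-x_i) * sign(y_j-y_i).
  (1,2):dx=-1,dy=+4->D; (1,3):dx=-3,dy=-10->C; (1,4):dx=-2,dy=-7->C; (1,5):dx=+3,dy=-5->D
  (1,6):dx=+7,dy=-1->D; (1,7):dx=-4,dy=-12->C; (1,8):dx=+5,dy=+2->C; (1,9):dx=+4,dy=-3->D
  (2,3):dx=-2,dy=-14->C; (2,4):dx=-1,dy=-11->C; (2,5):dx=+4,dy=-9->D; (2,6):dx=+8,dy=-5->D
  (2,7):dx=-3,dy=-16->C; (2,8):dx=+6,dy=-2->D; (2,9):dx=+5,dy=-7->D; (3,4):dx=+1,dy=+3->C
  (3,5):dx=+6,dy=+5->C; (3,6):dx=+10,dy=+9->C; (3,7):dx=-1,dy=-2->C; (3,8):dx=+8,dy=+12->C
  (3,9):dx=+7,dy=+7->C; (4,5):dx=+5,dy=+2->C; (4,6):dx=+9,dy=+6->C; (4,7):dx=-2,dy=-5->C
  (4,8):dx=+7,dy=+9->C; (4,9):dx=+6,dy=+4->C; (5,6):dx=+4,dy=+4->C; (5,7):dx=-7,dy=-7->C
  (5,8):dx=+2,dy=+7->C; (5,9):dx=+1,dy=+2->C; (6,7):dx=-11,dy=-11->C; (6,8):dx=-2,dy=+3->D
  (6,9):dx=-3,dy=-2->C; (7,8):dx=+9,dy=+14->C; (7,9):dx=+8,dy=+9->C; (8,9):dx=-1,dy=-5->C
Step 2: C = 27, D = 9, total pairs = 36.
Step 3: tau = (C - D)/(n(n-1)/2) = (27 - 9)/36 = 0.500000.
Step 4: Exact two-sided p-value (enumerate n! = 362880 permutations of y under H0): p = 0.075176.
Step 5: alpha = 0.05. fail to reject H0.

tau_b = 0.5000 (C=27, D=9), p = 0.075176, fail to reject H0.


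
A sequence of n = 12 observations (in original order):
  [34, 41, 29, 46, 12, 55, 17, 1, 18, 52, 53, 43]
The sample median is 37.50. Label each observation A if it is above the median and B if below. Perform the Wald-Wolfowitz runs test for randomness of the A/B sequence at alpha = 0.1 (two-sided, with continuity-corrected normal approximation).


Step 1: Compute median = 37.50; label A = above, B = below.
Labels in order: BABABABBBAAA  (n_A = 6, n_B = 6)
Step 2: Count runs R = 8.
Step 3: Under H0 (random ordering), E[R] = 2*n_A*n_B/(n_A+n_B) + 1 = 2*6*6/12 + 1 = 7.0000.
        Var[R] = 2*n_A*n_B*(2*n_A*n_B - n_A - n_B) / ((n_A+n_B)^2 * (n_A+n_B-1)) = 4320/1584 = 2.7273.
        SD[R] = 1.6514.
Step 4: Continuity-corrected z = (R - 0.5 - E[R]) / SD[R] = (8 - 0.5 - 7.0000) / 1.6514 = 0.3028.
Step 5: Two-sided p-value via normal approximation = 2*(1 - Phi(|z|)) = 0.762069.
Step 6: alpha = 0.1. fail to reject H0.

R = 8, z = 0.3028, p = 0.762069, fail to reject H0.


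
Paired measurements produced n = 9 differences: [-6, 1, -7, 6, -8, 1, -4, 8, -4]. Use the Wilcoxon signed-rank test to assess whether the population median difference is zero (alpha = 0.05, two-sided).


Step 1: Drop any zero differences (none here) and take |d_i|.
|d| = [6, 1, 7, 6, 8, 1, 4, 8, 4]
Step 2: Midrank |d_i| (ties get averaged ranks).
ranks: |6|->5.5, |1|->1.5, |7|->7, |6|->5.5, |8|->8.5, |1|->1.5, |4|->3.5, |8|->8.5, |4|->3.5
Step 3: Attach original signs; sum ranks with positive sign and with negative sign.
W+ = 1.5 + 5.5 + 1.5 + 8.5 = 17
W- = 5.5 + 7 + 8.5 + 3.5 + 3.5 = 28
(Check: W+ + W- = 45 should equal n(n+1)/2 = 45.)
Step 4: Test statistic W = min(W+, W-) = 17.
Step 5: Ties in |d|, so use the tie-corrected normal approximation.
        E[W] = n(n+1)/4 = 9*10/4 = 22.5.
        Tie groups: |d|=1 (t=2), |d|=4 (t=2), |d|=6 (t=2), |d|=8 (t=2); sum(t^3 - t) = 24.
        Var[W] = n(n+1)(2n+1)/24 - sum(t^3-t)/48 = 1710/24 - 24/48 = 70.75.
        z = (W - E[W]) / sqrt(Var[W]) = (17 - 22.5) / 8.4113 = -0.6539.
        Two-sided p = 2*Phi(z) = 0.513188.
Step 6: alpha = 0.05. fail to reject H0.

W+ = 17, W- = 28, W = min = 17, p = 0.513188, fail to reject H0.


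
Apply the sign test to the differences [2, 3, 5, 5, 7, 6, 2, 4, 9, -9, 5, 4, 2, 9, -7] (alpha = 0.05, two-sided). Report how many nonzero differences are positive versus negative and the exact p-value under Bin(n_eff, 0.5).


Step 1: Discard zero differences. Original n = 15; n_eff = number of nonzero differences = 15.
Nonzero differences (with sign): +2, +3, +5, +5, +7, +6, +2, +4, +9, -9, +5, +4, +2, +9, -7
Step 2: Count signs: positive = 13, negative = 2.
Step 3: Under H0: P(positive) = 0.5, so the number of positives S ~ Bin(15, 0.5).
Step 4: Two-sided exact p-value = sum of Bin(15,0.5) probabilities at or below the observed probability = 0.007385.
Step 5: alpha = 0.05. reject H0.

n_eff = 15, pos = 13, neg = 2, p = 0.007385, reject H0.


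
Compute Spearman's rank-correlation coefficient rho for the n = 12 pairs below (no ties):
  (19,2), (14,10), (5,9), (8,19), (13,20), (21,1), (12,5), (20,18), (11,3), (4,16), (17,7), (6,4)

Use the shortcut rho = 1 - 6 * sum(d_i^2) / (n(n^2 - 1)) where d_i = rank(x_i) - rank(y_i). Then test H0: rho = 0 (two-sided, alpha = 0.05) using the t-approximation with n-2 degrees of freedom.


Step 1: Rank x and y separately (midranks; no ties here).
rank(x): 19->10, 14->8, 5->2, 8->4, 13->7, 21->12, 12->6, 20->11, 11->5, 4->1, 17->9, 6->3
rank(y): 2->2, 10->8, 9->7, 19->11, 20->12, 1->1, 5->5, 18->10, 3->3, 16->9, 7->6, 4->4
Step 2: d_i = R_x(i) - R_y(i); compute d_i^2.
  (10-2)^2=64, (8-8)^2=0, (2-7)^2=25, (4-11)^2=49, (7-12)^2=25, (12-1)^2=121, (6-5)^2=1, (11-10)^2=1, (5-3)^2=4, (1-9)^2=64, (9-6)^2=9, (3-4)^2=1
sum(d^2) = 364.
Step 3: rho = 1 - 6*364 / (12*(12^2 - 1)) = 1 - 2184/1716 = -0.272727.
Step 4: Under H0, t = rho * sqrt((n-2)/(1-rho^2)) = -0.8964 ~ t(10).
Step 5: Two-sided p-value from the t-distribution with 10 df = 0.391097.
Step 6: alpha = 0.05. fail to reject H0.

rho = -0.2727, p = 0.391097, fail to reject H0 at alpha = 0.05.


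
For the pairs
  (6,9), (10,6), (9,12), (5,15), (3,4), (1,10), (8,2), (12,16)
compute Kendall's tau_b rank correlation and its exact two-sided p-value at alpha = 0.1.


Step 1: Enumerate the 28 unordered pairs (i,j) with i<j and classify each by sign(x_j-x_i) * sign(y_j-y_i).
  (1,2):dx=+4,dy=-3->D; (1,3):dx=+3,dy=+3->C; (1,4):dx=-1,dy=+6->D; (1,5):dx=-3,dy=-5->C
  (1,6):dx=-5,dy=+1->D; (1,7):dx=+2,dy=-7->D; (1,8):dx=+6,dy=+7->C; (2,3):dx=-1,dy=+6->D
  (2,4):dx=-5,dy=+9->D; (2,5):dx=-7,dy=-2->C; (2,6):dx=-9,dy=+4->D; (2,7):dx=-2,dy=-4->C
  (2,8):dx=+2,dy=+10->C; (3,4):dx=-4,dy=+3->D; (3,5):dx=-6,dy=-8->C; (3,6):dx=-8,dy=-2->C
  (3,7):dx=-1,dy=-10->C; (3,8):dx=+3,dy=+4->C; (4,5):dx=-2,dy=-11->C; (4,6):dx=-4,dy=-5->C
  (4,7):dx=+3,dy=-13->D; (4,8):dx=+7,dy=+1->C; (5,6):dx=-2,dy=+6->D; (5,7):dx=+5,dy=-2->D
  (5,8):dx=+9,dy=+12->C; (6,7):dx=+7,dy=-8->D; (6,8):dx=+11,dy=+6->C; (7,8):dx=+4,dy=+14->C
Step 2: C = 16, D = 12, total pairs = 28.
Step 3: tau = (C - D)/(n(n-1)/2) = (16 - 12)/28 = 0.142857.
Step 4: Exact two-sided p-value (enumerate n! = 40320 permutations of y under H0): p = 0.719544.
Step 5: alpha = 0.1. fail to reject H0.

tau_b = 0.1429 (C=16, D=12), p = 0.719544, fail to reject H0.


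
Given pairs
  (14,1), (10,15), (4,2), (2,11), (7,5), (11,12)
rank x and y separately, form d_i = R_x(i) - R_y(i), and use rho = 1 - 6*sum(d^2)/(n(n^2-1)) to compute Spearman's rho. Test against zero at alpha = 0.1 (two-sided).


Step 1: Rank x and y separately (midranks; no ties here).
rank(x): 14->6, 10->4, 4->2, 2->1, 7->3, 11->5
rank(y): 1->1, 15->6, 2->2, 11->4, 5->3, 12->5
Step 2: d_i = R_x(i) - R_y(i); compute d_i^2.
  (6-1)^2=25, (4-6)^2=4, (2-2)^2=0, (1-4)^2=9, (3-3)^2=0, (5-5)^2=0
sum(d^2) = 38.
Step 3: rho = 1 - 6*38 / (6*(6^2 - 1)) = 1 - 228/210 = -0.085714.
Step 4: Under H0, t = rho * sqrt((n-2)/(1-rho^2)) = -0.1721 ~ t(4).
Step 5: Two-sided p-value from the t-distribution with 4 df = 0.871743.
Step 6: alpha = 0.1. fail to reject H0.

rho = -0.0857, p = 0.871743, fail to reject H0 at alpha = 0.1.


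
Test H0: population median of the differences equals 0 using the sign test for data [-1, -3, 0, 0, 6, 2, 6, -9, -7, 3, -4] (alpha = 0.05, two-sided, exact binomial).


Step 1: Discard zero differences. Original n = 11; n_eff = number of nonzero differences = 9.
Nonzero differences (with sign): -1, -3, +6, +2, +6, -9, -7, +3, -4
Step 2: Count signs: positive = 4, negative = 5.
Step 3: Under H0: P(positive) = 0.5, so the number of positives S ~ Bin(9, 0.5).
Step 4: Two-sided exact p-value = sum of Bin(9,0.5) probabilities at or below the observed probability = 1.000000.
Step 5: alpha = 0.05. fail to reject H0.

n_eff = 9, pos = 4, neg = 5, p = 1.000000, fail to reject H0.
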